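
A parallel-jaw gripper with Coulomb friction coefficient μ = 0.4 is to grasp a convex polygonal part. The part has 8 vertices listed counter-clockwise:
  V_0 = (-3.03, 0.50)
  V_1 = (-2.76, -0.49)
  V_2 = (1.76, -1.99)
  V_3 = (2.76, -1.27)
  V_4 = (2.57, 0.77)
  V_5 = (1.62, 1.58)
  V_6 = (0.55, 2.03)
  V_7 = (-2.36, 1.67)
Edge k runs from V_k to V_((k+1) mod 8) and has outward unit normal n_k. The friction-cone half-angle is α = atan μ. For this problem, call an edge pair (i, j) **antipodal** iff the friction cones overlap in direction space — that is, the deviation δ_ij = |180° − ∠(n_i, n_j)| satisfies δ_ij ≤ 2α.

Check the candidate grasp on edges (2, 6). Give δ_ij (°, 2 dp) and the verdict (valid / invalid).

δ = 28.70°, valid

α = atan 0.4 = 21.80°;  2α = 43.60°
edge 2: e_2 = (+1.00, +0.72);  n_2 = (+0.5843, -0.8115)
edge 6: e_6 = (-2.91, -0.36);  n_6 = (-0.1228, +0.9924)
∠(n_2, n_6) = 151.30°
δ = |180° − 151.30°| = 28.70°
28.70° ≤ 2α = 43.60°  →  valid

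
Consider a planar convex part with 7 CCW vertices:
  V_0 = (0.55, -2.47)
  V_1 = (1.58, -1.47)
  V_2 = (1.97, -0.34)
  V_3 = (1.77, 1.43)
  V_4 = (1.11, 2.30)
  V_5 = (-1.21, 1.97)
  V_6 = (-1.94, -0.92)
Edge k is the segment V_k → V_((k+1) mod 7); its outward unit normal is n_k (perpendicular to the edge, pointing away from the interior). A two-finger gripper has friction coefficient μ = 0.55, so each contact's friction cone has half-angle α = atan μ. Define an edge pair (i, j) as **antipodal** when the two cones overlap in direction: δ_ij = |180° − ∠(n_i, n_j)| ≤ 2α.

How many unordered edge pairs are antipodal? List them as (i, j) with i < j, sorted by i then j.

α = atan 0.55 = 28.81°;  2α = 57.62°
n_0 = (+0.6966, -0.7175)
n_1 = (+0.9453, -0.3262)
n_2 = (+0.9937, +0.1123)
n_3 = (+0.7967, +0.6044)
n_4 = (-0.1408, +0.9900)
n_5 = (-0.9695, +0.2449)
n_6 = (-0.5285, -0.8490)
  (0,1): δ = 153.19°  ·
  (0,2): δ = 127.71°  ·
  (0,3): δ = 96.97°  ·
  (0,4): δ = 36.06°  ✓
  (0,5): δ = 31.67°  ✓
  (0,6): δ = 103.94°  ·
  (1,2): δ = 154.51°  ·
  (1,3): δ = 123.77°  ·
  (1,4): δ = 62.86°  ·
  (1,5): δ = 4.87°  ✓
  (1,6): δ = 77.14°  ·
  (2,3): δ = 149.26°  ·
  (2,4): δ = 88.35°  ·
  (2,5): δ = 20.62°  ✓
  (2,6): δ = 51.65°  ✓
  (3,4): δ = 119.09°  ·
  (3,5): δ = 51.36°  ✓
  (3,6): δ = 20.91°  ✓
  (4,5): δ = 112.27°  ·
  (4,6): δ = 40.00°  ✓
  (5,6): δ = 107.73°  ·
antipodal pairs: 8

count = 8; pairs: (0,4), (0,5), (1,5), (2,5), (2,6), (3,5), (3,6), (4,6)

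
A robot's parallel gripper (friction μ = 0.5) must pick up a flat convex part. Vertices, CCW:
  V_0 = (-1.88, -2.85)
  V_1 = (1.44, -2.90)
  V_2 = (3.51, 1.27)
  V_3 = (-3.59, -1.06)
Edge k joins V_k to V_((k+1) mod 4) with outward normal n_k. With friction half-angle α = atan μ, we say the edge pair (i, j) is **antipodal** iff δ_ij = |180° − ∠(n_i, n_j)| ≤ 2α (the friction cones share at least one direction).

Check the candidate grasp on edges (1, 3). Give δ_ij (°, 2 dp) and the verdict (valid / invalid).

α = atan 0.5 = 26.57°;  2α = 53.13°
edge 1: e_1 = (+2.07, +4.17);  n_1 = (+0.8957, -0.4446)
edge 3: e_3 = (+1.71, -1.79);  n_3 = (-0.7231, -0.6908)
∠(n_1, n_3) = 109.91°
δ = |180° − 109.91°| = 70.09°
70.09° > 2α = 53.13°  →  invalid

δ = 70.09°, invalid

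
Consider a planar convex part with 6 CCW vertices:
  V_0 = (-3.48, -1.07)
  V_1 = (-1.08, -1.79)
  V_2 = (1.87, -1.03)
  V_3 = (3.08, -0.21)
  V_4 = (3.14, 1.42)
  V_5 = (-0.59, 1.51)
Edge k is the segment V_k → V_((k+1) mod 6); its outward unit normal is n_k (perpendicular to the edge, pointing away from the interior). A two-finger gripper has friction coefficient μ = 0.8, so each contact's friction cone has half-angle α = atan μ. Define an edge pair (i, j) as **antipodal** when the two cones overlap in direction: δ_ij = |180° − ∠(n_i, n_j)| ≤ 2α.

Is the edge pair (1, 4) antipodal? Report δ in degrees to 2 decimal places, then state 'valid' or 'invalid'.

α = atan 0.8 = 38.66°;  2α = 77.32°
edge 1: e_1 = (+2.95, +0.76);  n_1 = (+0.2495, -0.9684)
edge 4: e_4 = (-3.73, +0.09);  n_4 = (+0.0241, +0.9997)
∠(n_1, n_4) = 164.17°
δ = |180° − 164.17°| = 15.83°
15.83° ≤ 2α = 77.32°  →  valid

δ = 15.83°, valid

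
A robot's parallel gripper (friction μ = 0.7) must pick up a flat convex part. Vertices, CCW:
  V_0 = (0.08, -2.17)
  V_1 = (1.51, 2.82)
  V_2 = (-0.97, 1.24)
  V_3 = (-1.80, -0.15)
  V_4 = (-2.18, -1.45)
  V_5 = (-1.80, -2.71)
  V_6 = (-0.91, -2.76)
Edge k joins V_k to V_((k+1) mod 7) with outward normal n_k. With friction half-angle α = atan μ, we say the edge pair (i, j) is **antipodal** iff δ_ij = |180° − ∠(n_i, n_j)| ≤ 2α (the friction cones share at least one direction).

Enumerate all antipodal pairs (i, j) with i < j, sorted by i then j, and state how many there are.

α = atan 0.7 = 34.99°;  2α = 69.98°
n_0 = (+0.9613, -0.2755)
n_1 = (-0.5373, +0.8434)
n_2 = (-0.8586, +0.5127)
n_3 = (-0.9598, +0.2806)
n_4 = (-0.9574, -0.2887)
n_5 = (-0.0561, -0.9984)
n_6 = (+0.5119, -0.8590)
  (0,1): δ = 41.51°  ✓
  (0,2): δ = 14.85°  ✓
  (0,3): δ = 0.30°  ✓
  (0,4): δ = 32.77°  ✓
  (0,5): δ = 102.78°  ·
  (0,6): δ = 136.78°  ·
  (1,2): δ = 153.34°  ·
  (1,3): δ = 138.80°  ·
  (1,4): δ = 105.72°  ·
  (1,5): δ = 35.72°  ✓
  (1,6): δ = 1.71°  ✓
  (2,3): δ = 165.45°  ·
  (2,4): δ = 132.37°  ·
  (2,5): δ = 62.37°  ✓
  (2,6): δ = 28.36°  ✓
  (3,4): δ = 146.92°  ·
  (3,5): δ = 76.92°  ·
  (3,6): δ = 42.91°  ✓
  (4,5): δ = 110.00°  ·
  (4,6): δ = 75.99°  ·
  (5,6): δ = 145.99°  ·
antipodal pairs: 9

count = 9; pairs: (0,1), (0,2), (0,3), (0,4), (1,5), (1,6), (2,5), (2,6), (3,6)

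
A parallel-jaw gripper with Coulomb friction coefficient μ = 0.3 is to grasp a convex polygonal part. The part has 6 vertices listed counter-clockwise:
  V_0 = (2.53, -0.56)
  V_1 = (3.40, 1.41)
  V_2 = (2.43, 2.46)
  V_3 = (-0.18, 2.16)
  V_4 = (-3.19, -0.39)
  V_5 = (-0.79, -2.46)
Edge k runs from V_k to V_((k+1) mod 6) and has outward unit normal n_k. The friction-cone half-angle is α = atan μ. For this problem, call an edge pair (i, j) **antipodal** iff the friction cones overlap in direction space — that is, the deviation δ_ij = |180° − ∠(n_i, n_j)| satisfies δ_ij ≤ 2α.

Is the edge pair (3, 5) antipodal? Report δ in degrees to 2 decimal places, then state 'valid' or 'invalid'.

α = atan 0.3 = 16.70°;  2α = 33.40°
edge 3: e_3 = (-3.01, -2.55);  n_3 = (-0.6464, +0.7630)
edge 5: e_5 = (+3.32, +1.90);  n_5 = (+0.4967, -0.8679)
∠(n_3, n_5) = 169.51°
δ = |180° − 169.51°| = 10.49°
10.49° ≤ 2α = 33.40°  →  valid

δ = 10.49°, valid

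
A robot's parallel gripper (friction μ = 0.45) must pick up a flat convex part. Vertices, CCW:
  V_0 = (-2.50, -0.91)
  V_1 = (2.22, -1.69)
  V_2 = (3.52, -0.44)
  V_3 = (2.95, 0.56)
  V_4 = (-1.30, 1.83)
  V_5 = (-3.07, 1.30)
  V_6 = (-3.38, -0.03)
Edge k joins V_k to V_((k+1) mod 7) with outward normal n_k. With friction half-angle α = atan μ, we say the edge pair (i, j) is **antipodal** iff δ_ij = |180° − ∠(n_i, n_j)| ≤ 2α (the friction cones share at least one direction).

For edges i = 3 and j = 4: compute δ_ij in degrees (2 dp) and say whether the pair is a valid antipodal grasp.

α = atan 0.45 = 24.23°;  2α = 48.46°
edge 3: e_3 = (-4.25, +1.27);  n_3 = (+0.2863, +0.9581)
edge 4: e_4 = (-1.77, -0.53);  n_4 = (-0.2869, +0.9580)
∠(n_3, n_4) = 33.31°
δ = |180° − 33.31°| = 146.69°
146.69° > 2α = 48.46°  →  invalid

δ = 146.69°, invalid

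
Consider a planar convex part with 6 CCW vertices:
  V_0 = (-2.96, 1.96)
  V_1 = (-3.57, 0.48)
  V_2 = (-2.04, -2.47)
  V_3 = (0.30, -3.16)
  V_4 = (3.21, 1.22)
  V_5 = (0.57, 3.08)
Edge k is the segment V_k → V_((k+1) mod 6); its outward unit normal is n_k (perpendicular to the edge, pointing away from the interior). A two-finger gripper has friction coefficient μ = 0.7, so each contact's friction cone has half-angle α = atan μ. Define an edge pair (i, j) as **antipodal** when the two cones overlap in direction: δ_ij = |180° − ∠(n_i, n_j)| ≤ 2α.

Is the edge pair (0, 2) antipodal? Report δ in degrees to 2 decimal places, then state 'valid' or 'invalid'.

α = atan 0.7 = 34.99°;  2α = 69.98°
edge 0: e_0 = (-0.61, -1.48);  n_0 = (-0.9245, +0.3811)
edge 2: e_2 = (+2.34, -0.69);  n_2 = (-0.2828, -0.9592)
∠(n_0, n_2) = 95.97°
δ = |180° − 95.97°| = 84.03°
84.03° > 2α = 69.98°  →  invalid

δ = 84.03°, invalid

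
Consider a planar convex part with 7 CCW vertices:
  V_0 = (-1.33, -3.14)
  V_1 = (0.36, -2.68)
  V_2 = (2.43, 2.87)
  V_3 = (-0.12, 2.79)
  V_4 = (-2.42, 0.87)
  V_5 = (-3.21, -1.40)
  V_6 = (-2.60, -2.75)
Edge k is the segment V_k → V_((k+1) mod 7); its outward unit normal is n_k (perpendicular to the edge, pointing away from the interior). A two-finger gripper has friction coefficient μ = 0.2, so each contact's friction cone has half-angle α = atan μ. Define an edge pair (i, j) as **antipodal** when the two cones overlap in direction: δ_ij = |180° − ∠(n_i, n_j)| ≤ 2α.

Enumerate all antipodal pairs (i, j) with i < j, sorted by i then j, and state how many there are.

count = 3; pairs: (0,2), (1,4), (2,6)

α = atan 0.2 = 11.31°;  2α = 22.62°
n_0 = (+0.2626, -0.9649)
n_1 = (+0.9370, -0.3495)
n_2 = (-0.0314, +0.9995)
n_3 = (-0.6408, +0.7677)
n_4 = (-0.9444, +0.3287)
n_5 = (-0.9113, -0.4118)
n_6 = (-0.2936, -0.9559)
  (0,1): δ = 125.68°  ·
  (0,2): δ = 13.43°  ✓
  (0,3): δ = 24.63°  ·
  (0,4): δ = 55.58°  ·
  (0,5): δ = 99.09°  ·
  (0,6): δ = 147.70°  ·
  (1,2): δ = 67.75°  ·
  (1,3): δ = 29.69°  ·
  (1,4): δ = 1.27°  ✓
  (1,5): δ = 44.77°  ·
  (1,6): δ = 93.38°  ·
  (2,3): δ = 141.94°  ·
  (2,4): δ = 110.99°  ·
  (2,5): δ = 67.48°  ·
  (2,6): δ = 18.87°  ✓
  (3,4): δ = 149.04°  ·
  (3,5): δ = 105.54°  ·
  (3,6): δ = 56.93°  ·
  (4,5): δ = 136.50°  ·
  (4,6): δ = 87.88°  ·
  (5,6): δ = 131.39°  ·
antipodal pairs: 3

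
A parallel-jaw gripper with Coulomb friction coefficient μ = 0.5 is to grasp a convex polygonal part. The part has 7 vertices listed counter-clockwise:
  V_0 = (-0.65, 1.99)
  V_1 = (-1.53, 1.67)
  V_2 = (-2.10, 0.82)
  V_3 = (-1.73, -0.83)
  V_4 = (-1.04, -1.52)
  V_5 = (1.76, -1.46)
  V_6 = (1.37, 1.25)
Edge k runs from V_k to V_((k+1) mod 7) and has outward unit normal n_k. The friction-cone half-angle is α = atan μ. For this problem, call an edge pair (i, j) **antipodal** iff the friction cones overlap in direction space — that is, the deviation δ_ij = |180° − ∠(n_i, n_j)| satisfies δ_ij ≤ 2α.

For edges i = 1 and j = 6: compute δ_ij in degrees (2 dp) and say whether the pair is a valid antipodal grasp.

δ = 103.73°, invalid

α = atan 0.5 = 26.57°;  2α = 53.13°
edge 1: e_1 = (-0.57, -0.85);  n_1 = (-0.8305, +0.5570)
edge 6: e_6 = (-2.02, +0.74);  n_6 = (+0.3440, +0.9390)
∠(n_1, n_6) = 76.27°
δ = |180° − 76.27°| = 103.73°
103.73° > 2α = 53.13°  →  invalid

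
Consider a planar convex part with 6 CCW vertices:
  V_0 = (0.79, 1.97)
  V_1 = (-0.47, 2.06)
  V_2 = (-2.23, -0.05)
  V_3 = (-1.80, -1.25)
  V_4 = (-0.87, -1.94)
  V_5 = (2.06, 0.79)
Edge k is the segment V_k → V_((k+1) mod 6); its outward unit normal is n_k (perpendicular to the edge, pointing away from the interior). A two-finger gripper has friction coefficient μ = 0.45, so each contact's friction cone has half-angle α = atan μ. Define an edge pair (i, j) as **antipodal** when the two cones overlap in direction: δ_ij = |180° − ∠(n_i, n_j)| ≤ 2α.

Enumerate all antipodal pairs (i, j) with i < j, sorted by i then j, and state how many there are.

count = 5; pairs: (0,3), (0,4), (1,4), (2,5), (3,5)

α = atan 0.45 = 24.23°;  2α = 48.46°
n_0 = (+0.0712, +0.9975)
n_1 = (-0.7679, +0.6405)
n_2 = (-0.9414, -0.3373)
n_3 = (-0.5958, -0.8031)
n_4 = (+0.6817, -0.7316)
n_5 = (+0.6807, +0.7326)
  (0,1): δ = 125.75°  ·
  (0,2): δ = 66.20°  ·
  (0,3): δ = 32.49°  ✓
  (0,4): δ = 47.06°  ✓
  (0,5): δ = 141.19°  ·
  (1,2): δ = 120.45°  ·
  (1,3): δ = 86.74°  ·
  (1,4): δ = 7.19°  ✓
  (1,5): δ = 86.94°  ·
  (2,3): δ = 146.29°  ·
  (2,4): δ = 66.74°  ·
  (2,5): δ = 27.39°  ✓
  (3,4): δ = 100.45°  ·
  (3,5): δ = 6.32°  ✓
  (4,5): δ = 85.87°  ·
antipodal pairs: 5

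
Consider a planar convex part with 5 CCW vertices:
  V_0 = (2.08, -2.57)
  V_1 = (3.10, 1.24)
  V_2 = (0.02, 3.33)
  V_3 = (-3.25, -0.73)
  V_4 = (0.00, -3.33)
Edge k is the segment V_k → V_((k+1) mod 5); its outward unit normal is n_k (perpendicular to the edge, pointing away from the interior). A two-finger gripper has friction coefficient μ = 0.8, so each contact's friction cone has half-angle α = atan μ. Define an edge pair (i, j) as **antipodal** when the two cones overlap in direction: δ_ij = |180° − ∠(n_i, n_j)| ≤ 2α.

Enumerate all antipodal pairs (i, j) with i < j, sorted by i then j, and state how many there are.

α = atan 0.8 = 38.66°;  2α = 77.32°
n_0 = (+0.9660, -0.2586)
n_1 = (+0.5615, +0.8275)
n_2 = (-0.7788, +0.6273)
n_3 = (-0.6247, -0.7809)
n_4 = (+0.3432, -0.9393)
  (0,1): δ = 109.17°  ·
  (0,2): δ = 23.86°  ✓
  (0,3): δ = 66.33°  ✓
  (0,4): δ = 125.06°  ·
  (1,2): δ = 94.69°  ·
  (1,3): δ = 4.50°  ✓
  (1,4): δ = 54.23°  ✓
  (2,3): δ = 89.81°  ·
  (2,4): δ = 31.08°  ✓
  (3,4): δ = 121.27°  ·
antipodal pairs: 5

count = 5; pairs: (0,2), (0,3), (1,3), (1,4), (2,4)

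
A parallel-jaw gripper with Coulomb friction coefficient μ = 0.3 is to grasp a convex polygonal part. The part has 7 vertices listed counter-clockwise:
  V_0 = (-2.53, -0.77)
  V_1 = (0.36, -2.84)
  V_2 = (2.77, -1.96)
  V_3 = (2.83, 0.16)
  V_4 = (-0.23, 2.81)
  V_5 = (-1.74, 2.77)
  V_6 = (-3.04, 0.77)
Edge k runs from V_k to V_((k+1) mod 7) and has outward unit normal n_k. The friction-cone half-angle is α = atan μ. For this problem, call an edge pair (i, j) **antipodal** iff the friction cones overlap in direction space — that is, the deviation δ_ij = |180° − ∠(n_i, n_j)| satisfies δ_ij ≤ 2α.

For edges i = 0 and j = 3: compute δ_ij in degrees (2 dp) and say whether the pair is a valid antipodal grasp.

α = atan 0.3 = 16.70°;  2α = 33.40°
edge 0: e_0 = (+2.89, -2.07);  n_0 = (-0.5823, -0.8130)
edge 3: e_3 = (-3.06, +2.65);  n_3 = (+0.6546, +0.7559)
∠(n_0, n_3) = 174.72°
δ = |180° − 174.72°| = 5.28°
5.28° ≤ 2α = 33.40°  →  valid

δ = 5.28°, valid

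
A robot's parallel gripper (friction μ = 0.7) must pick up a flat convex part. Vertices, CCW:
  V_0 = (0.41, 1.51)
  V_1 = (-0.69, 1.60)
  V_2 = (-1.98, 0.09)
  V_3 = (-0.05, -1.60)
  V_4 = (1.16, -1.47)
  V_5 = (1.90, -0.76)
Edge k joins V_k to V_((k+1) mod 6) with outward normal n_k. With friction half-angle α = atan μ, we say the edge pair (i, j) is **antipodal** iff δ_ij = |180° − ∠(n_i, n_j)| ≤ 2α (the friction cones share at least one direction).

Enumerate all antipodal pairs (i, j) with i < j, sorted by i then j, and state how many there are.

α = atan 0.7 = 34.99°;  2α = 69.98°
n_0 = (+0.0815, +0.9967)
n_1 = (-0.7603, +0.6495)
n_2 = (-0.6588, -0.7523)
n_3 = (+0.1068, -0.9943)
n_4 = (+0.6923, -0.7216)
n_5 = (+0.8360, +0.5487)
  (0,1): δ = 125.83°  ·
  (0,2): δ = 36.53°  ✓
  (0,3): δ = 10.81°  ✓
  (0,4): δ = 48.49°  ✓
  (0,5): δ = 127.96°  ·
  (1,2): δ = 90.70°  ·
  (1,3): δ = 43.36°  ✓
  (1,4): δ = 5.68°  ✓
  (1,5): δ = 73.79°  ·
  (2,3): δ = 132.66°  ·
  (2,4): δ = 94.98°  ·
  (2,5): δ = 15.51°  ✓
  (3,4): δ = 142.32°  ·
  (3,5): δ = 62.85°  ✓
  (4,5): δ = 100.53°  ·
antipodal pairs: 7

count = 7; pairs: (0,2), (0,3), (0,4), (1,3), (1,4), (2,5), (3,5)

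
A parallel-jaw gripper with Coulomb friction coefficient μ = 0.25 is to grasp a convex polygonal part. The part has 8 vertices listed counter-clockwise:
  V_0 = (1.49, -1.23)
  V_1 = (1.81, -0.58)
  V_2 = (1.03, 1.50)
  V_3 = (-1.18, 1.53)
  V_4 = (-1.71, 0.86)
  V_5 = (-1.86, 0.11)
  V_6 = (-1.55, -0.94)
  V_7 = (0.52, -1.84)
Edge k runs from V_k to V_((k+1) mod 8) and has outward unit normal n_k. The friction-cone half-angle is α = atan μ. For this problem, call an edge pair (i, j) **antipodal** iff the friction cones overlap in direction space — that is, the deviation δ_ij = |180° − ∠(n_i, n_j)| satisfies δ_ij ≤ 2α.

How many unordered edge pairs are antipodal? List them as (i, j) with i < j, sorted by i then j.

count = 5; pairs: (0,3), (0,4), (1,5), (2,6), (3,7)

α = atan 0.25 = 14.04°;  2α = 28.07°
n_0 = (+0.8972, -0.4417)
n_1 = (+0.9363, +0.3511)
n_2 = (+0.0136, +0.9999)
n_3 = (-0.7843, +0.6204)
n_4 = (-0.9806, +0.1961)
n_5 = (-0.9591, -0.2832)
n_6 = (-0.3987, -0.9171)
n_7 = (+0.5324, -0.8465)
  (0,1): δ = 133.23°  ·
  (0,2): δ = 64.57°  ·
  (0,3): δ = 12.13°  ✓
  (0,4): δ = 14.90°  ✓
  (0,5): δ = 42.66°  ·
  (0,6): δ = 92.71°  ·
  (0,7): δ = 148.38°  ·
  (1,2): δ = 111.33°  ·
  (1,3): δ = 58.90°  ·
  (1,4): δ = 31.87°  ·
  (1,5): δ = 4.11°  ✓
  (1,6): δ = 45.95°  ·
  (1,7): δ = 101.61°  ·
  (2,3): δ = 127.57°  ·
  (2,4): δ = 100.53°  ·
  (2,5): δ = 72.77°  ·
  (2,6): δ = 22.72°  ✓
  (2,7): δ = 32.94°  ·
  (3,4): δ = 152.96°  ·
  (3,5): δ = 125.21°  ·
  (3,6): δ = 75.15°  ·
  (3,7): δ = 19.49°  ✓
  (4,5): δ = 152.24°  ·
  (4,6): δ = 102.19°  ·
  (4,7): δ = 46.53°  ·
  (5,6): δ = 129.95°  ·
  (5,7): δ = 74.28°  ·
  (6,7): δ = 124.34°  ·
antipodal pairs: 5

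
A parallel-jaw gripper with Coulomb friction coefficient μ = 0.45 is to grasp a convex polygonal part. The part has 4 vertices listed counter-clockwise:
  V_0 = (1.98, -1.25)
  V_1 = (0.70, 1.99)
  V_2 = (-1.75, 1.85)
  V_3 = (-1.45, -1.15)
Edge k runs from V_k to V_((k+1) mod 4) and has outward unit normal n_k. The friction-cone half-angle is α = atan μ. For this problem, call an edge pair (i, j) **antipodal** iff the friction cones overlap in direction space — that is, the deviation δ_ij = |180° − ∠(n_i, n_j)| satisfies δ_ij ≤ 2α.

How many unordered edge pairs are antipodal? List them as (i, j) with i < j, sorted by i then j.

α = atan 0.45 = 24.23°;  2α = 48.46°
n_0 = (+0.9301, +0.3674)
n_1 = (-0.0570, +0.9984)
n_2 = (-0.9950, -0.0995)
n_3 = (-0.0291, -0.9996)
  (0,1): δ = 108.29°  ·
  (0,2): δ = 15.85°  ✓
  (0,3): δ = 66.77°  ·
  (1,2): δ = 87.56°  ·
  (1,3): δ = 4.94°  ✓
  (2,3): δ = 97.38°  ·
antipodal pairs: 2

count = 2; pairs: (0,2), (1,3)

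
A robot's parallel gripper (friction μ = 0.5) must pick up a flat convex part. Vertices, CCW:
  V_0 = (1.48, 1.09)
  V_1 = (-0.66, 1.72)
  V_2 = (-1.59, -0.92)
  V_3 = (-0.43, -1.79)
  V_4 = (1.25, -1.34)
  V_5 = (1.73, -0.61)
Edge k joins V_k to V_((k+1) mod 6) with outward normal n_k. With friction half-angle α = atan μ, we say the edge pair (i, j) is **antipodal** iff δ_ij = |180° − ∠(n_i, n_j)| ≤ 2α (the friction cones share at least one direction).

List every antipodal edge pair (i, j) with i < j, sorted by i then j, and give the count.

α = atan 0.5 = 26.57°;  2α = 53.13°
n_0 = (+0.2824, +0.9593)
n_1 = (-0.9432, +0.3323)
n_2 = (-0.6000, -0.8000)
n_3 = (+0.2587, -0.9659)
n_4 = (+0.8356, -0.5494)
n_5 = (+0.9894, +0.1455)
  (0,1): δ = 93.00°  ·
  (0,2): δ = 20.47°  ✓
  (0,3): δ = 31.40°  ✓
  (0,4): δ = 73.08°  ·
  (0,5): δ = 114.77°  ·
  (1,2): δ = 107.46°  ·
  (1,3): δ = 55.60°  ·
  (1,4): δ = 13.92°  ✓
  (1,5): δ = 27.77°  ✓
  (2,3): δ = 128.14°  ·
  (2,4): δ = 86.46°  ·
  (2,5): δ = 44.76°  ✓
  (3,4): δ = 138.32°  ·
  (3,5): δ = 96.63°  ·
  (4,5): δ = 138.31°  ·
antipodal pairs: 5

count = 5; pairs: (0,2), (0,3), (1,4), (1,5), (2,5)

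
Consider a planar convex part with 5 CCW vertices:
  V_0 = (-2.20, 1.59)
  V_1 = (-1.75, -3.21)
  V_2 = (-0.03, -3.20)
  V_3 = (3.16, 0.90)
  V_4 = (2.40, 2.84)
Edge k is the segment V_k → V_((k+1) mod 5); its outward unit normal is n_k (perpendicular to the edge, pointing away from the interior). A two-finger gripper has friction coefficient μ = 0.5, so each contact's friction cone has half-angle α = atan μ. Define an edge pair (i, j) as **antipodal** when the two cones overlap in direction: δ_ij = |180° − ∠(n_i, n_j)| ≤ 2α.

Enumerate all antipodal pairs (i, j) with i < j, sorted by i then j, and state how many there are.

count = 4; pairs: (0,2), (0,3), (1,4), (2,4)

α = atan 0.5 = 26.57°;  2α = 53.13°
n_0 = (-0.9956, -0.0933)
n_1 = (+0.0058, -1.0000)
n_2 = (+0.7892, -0.6141)
n_3 = (+0.9311, +0.3648)
n_4 = (-0.2622, +0.9650)
  (0,1): δ = 95.02°  ·
  (0,2): δ = 43.24°  ✓
  (0,3): δ = 16.04°  ✓
  (0,4): δ = 99.85°  ·
  (1,2): δ = 128.22°  ·
  (1,3): δ = 68.94°  ·
  (1,4): δ = 14.87°  ✓
  (2,3): δ = 120.72°  ·
  (2,4): δ = 36.91°  ✓
  (3,4): δ = 96.19°  ·
antipodal pairs: 4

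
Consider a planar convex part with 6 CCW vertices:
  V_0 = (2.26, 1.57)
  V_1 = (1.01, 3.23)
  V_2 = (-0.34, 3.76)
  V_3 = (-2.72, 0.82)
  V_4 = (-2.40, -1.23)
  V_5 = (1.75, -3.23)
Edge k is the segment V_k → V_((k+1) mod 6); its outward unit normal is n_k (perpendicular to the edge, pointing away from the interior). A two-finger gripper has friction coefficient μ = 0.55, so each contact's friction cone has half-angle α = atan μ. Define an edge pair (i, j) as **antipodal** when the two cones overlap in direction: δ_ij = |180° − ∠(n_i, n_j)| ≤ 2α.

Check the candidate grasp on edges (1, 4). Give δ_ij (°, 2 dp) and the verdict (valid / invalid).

α = atan 0.55 = 28.81°;  2α = 57.62°
edge 1: e_1 = (-1.35, +0.53);  n_1 = (+0.3654, +0.9308)
edge 4: e_4 = (+4.15, -2.00);  n_4 = (-0.4341, -0.9008)
∠(n_1, n_4) = 175.70°
δ = |180° − 175.70°| = 4.30°
4.30° ≤ 2α = 57.62°  →  valid

δ = 4.30°, valid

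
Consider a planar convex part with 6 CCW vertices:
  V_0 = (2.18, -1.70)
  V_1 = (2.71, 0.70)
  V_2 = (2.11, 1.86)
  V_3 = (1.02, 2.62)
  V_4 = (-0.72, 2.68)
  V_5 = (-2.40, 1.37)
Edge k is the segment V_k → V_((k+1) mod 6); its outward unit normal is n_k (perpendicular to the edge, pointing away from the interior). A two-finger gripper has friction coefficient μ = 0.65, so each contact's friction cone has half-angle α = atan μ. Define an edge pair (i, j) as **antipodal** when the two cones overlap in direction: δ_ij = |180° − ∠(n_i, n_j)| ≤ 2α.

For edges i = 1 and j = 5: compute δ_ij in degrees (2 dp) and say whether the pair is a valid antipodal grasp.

α = atan 0.65 = 33.02°;  2α = 66.05°
edge 1: e_1 = (-0.60, +1.16);  n_1 = (+0.8882, +0.4594)
edge 5: e_5 = (+4.58, -3.07);  n_5 = (-0.5568, -0.8307)
∠(n_1, n_5) = 151.18°
δ = |180° − 151.18°| = 28.82°
28.82° ≤ 2α = 66.05°  →  valid

δ = 28.82°, valid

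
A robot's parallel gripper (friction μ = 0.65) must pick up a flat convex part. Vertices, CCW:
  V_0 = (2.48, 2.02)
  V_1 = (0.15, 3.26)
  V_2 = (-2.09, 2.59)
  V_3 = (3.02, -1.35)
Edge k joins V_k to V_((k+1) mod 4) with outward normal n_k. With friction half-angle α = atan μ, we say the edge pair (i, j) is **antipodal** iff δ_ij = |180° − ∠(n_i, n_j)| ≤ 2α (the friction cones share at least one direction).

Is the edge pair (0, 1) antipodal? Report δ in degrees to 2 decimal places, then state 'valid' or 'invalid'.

α = atan 0.65 = 33.02°;  2α = 66.05°
edge 0: e_0 = (-2.33, +1.24);  n_0 = (+0.4698, +0.8828)
edge 1: e_1 = (-2.24, -0.67);  n_1 = (-0.2866, +0.9581)
∠(n_0, n_1) = 44.67°
δ = |180° − 44.67°| = 135.33°
135.33° > 2α = 66.05°  →  invalid

δ = 135.33°, invalid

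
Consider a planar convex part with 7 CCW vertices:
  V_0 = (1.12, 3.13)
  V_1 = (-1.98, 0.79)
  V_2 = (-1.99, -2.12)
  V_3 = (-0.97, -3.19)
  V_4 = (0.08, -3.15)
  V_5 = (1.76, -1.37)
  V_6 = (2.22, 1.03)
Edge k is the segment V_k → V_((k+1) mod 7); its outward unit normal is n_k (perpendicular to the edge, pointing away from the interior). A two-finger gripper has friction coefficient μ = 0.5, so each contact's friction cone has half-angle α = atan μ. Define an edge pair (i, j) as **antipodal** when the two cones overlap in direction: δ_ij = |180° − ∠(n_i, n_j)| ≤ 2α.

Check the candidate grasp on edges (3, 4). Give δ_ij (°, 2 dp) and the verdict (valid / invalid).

δ = 135.53°, invalid

α = atan 0.5 = 26.57°;  2α = 53.13°
edge 3: e_3 = (+1.05, +0.04);  n_3 = (+0.0381, -0.9993)
edge 4: e_4 = (+1.68, +1.78);  n_4 = (+0.7272, -0.6864)
∠(n_3, n_4) = 44.47°
δ = |180° − 44.47°| = 135.53°
135.53° > 2α = 53.13°  →  invalid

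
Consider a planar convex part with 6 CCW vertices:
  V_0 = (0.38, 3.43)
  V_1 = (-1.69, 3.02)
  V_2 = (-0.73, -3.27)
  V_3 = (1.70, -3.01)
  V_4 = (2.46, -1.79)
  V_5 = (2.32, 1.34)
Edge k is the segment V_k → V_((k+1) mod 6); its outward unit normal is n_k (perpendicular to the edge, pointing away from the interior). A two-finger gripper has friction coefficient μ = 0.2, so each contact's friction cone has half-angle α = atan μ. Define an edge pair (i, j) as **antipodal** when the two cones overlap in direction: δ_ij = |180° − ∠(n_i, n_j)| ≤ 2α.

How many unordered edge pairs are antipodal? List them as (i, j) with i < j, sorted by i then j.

count = 2; pairs: (0,2), (1,4)

α = atan 0.2 = 11.31°;  2α = 22.62°
n_0 = (-0.1943, +0.9809)
n_1 = (-0.9886, -0.1509)
n_2 = (+0.1064, -0.9943)
n_3 = (+0.8488, -0.5287)
n_4 = (+0.9990, +0.0447)
n_5 = (+0.7329, +0.6803)
  (0,1): δ = 92.53°  ·
  (0,2): δ = 5.10°  ✓
  (0,3): δ = 46.88°  ·
  (0,4): δ = 81.36°  ·
  (0,5): δ = 121.66°  ·
  (1,2): δ = 92.57°  ·
  (1,3): δ = 40.60°  ·
  (1,4): δ = 6.12°  ✓
  (1,5): δ = 34.19°  ·
  (2,3): δ = 128.03°  ·
  (2,4): δ = 93.55°  ·
  (2,5): δ = 53.24°  ·
  (3,4): δ = 145.52°  ·
  (3,5): δ = 105.21°  ·
  (4,5): δ = 139.69°  ·
antipodal pairs: 2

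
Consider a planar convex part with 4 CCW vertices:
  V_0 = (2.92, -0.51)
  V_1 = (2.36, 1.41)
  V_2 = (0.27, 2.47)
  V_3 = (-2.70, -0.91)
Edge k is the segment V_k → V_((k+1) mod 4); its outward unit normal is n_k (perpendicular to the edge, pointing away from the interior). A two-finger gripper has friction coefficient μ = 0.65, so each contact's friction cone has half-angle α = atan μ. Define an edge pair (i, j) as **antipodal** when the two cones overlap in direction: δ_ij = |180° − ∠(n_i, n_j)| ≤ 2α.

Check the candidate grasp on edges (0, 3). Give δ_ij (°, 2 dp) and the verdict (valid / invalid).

δ = 77.81°, invalid

α = atan 0.65 = 33.02°;  2α = 66.05°
edge 0: e_0 = (-0.56, +1.92);  n_0 = (+0.9600, +0.2800)
edge 3: e_3 = (+5.62, +0.40);  n_3 = (+0.0710, -0.9975)
∠(n_0, n_3) = 102.19°
δ = |180° − 102.19°| = 77.81°
77.81° > 2α = 66.05°  →  invalid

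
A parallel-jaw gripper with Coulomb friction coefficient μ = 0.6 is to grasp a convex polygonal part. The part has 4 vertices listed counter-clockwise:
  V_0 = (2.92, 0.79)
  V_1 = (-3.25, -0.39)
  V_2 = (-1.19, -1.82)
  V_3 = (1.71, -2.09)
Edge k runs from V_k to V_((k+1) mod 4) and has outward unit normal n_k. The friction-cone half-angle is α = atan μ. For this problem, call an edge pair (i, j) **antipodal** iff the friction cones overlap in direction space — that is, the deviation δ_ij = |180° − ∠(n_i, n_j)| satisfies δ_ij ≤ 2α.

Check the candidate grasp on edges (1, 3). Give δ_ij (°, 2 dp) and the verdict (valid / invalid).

δ = 78.02°, invalid

α = atan 0.6 = 30.96°;  2α = 61.93°
edge 1: e_1 = (+2.06, -1.43);  n_1 = (-0.5702, -0.8215)
edge 3: e_3 = (+1.21, +2.88);  n_3 = (+0.9219, -0.3873)
∠(n_1, n_3) = 101.98°
δ = |180° − 101.98°| = 78.02°
78.02° > 2α = 61.93°  →  invalid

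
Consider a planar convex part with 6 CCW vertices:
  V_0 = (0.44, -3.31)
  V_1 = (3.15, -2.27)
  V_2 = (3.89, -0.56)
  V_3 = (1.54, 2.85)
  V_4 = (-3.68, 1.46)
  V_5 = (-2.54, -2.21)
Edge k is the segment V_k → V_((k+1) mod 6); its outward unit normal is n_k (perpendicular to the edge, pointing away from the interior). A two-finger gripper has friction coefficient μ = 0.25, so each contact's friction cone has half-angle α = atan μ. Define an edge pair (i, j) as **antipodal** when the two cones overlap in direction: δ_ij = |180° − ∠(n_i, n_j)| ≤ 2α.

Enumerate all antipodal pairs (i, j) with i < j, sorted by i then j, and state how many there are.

α = atan 0.25 = 14.04°;  2α = 28.07°
n_0 = (+0.3583, -0.9336)
n_1 = (+0.9178, -0.3972)
n_2 = (+0.8234, +0.5675)
n_3 = (-0.2573, +0.9663)
n_4 = (-0.9550, -0.2966)
n_5 = (-0.3463, -0.9381)
  (0,1): δ = 134.40°  ·
  (0,2): δ = 76.42°  ·
  (0,3): δ = 6.08°  ✓
  (0,4): δ = 86.26°  ·
  (0,5): δ = 138.74°  ·
  (1,2): δ = 122.03°  ·
  (1,3): δ = 51.69°  ·
  (1,4): δ = 40.66°  ·
  (1,5): δ = 93.14°  ·
  (2,3): δ = 109.66°  ·
  (2,4): δ = 17.32°  ✓
  (2,5): δ = 35.17°  ·
  (3,4): δ = 87.65°  ·
  (3,5): δ = 35.17°  ·
  (4,5): δ = 127.52°  ·
antipodal pairs: 2

count = 2; pairs: (0,3), (2,4)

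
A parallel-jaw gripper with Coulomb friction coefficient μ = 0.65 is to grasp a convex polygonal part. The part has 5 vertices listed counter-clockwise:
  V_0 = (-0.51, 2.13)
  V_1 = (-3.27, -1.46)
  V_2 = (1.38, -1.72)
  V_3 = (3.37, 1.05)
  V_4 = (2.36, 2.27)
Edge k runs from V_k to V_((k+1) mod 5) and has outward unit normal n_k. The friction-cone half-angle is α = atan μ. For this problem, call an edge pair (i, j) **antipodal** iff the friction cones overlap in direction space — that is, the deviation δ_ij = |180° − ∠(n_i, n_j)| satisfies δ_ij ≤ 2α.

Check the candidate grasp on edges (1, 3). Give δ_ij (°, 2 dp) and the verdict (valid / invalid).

α = atan 0.65 = 33.02°;  2α = 66.05°
edge 1: e_1 = (+4.65, -0.26);  n_1 = (-0.0558, -0.9984)
edge 3: e_3 = (-1.01, +1.22);  n_3 = (+0.7703, +0.6377)
∠(n_1, n_3) = 132.82°
δ = |180° − 132.82°| = 47.18°
47.18° ≤ 2α = 66.05°  →  valid

δ = 47.18°, valid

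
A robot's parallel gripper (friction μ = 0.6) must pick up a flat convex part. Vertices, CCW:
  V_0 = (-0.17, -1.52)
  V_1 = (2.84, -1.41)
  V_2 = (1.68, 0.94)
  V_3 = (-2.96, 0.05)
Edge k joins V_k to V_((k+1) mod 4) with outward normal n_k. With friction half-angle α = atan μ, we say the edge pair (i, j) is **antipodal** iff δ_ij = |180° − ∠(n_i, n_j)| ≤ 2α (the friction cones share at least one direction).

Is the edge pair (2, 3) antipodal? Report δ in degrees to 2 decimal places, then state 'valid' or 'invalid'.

α = atan 0.6 = 30.96°;  2α = 61.93°
edge 2: e_2 = (-4.64, -0.89);  n_2 = (-0.1884, +0.9821)
edge 3: e_3 = (+2.79, -1.57);  n_3 = (-0.4904, -0.8715)
∠(n_2, n_3) = 139.77°
δ = |180° − 139.77°| = 40.23°
40.23° ≤ 2α = 61.93°  →  valid

δ = 40.23°, valid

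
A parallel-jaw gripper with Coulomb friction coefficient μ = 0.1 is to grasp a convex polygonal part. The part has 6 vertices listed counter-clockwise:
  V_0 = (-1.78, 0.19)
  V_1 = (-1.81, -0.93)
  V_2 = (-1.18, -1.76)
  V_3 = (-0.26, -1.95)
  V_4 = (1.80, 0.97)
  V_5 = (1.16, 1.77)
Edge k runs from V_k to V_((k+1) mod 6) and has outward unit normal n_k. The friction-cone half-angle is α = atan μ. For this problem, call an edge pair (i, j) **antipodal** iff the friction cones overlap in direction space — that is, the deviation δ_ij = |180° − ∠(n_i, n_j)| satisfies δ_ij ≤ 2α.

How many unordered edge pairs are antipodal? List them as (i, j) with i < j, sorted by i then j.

α = atan 0.1 = 5.71°;  2α = 11.42°
n_0 = (-0.9996, +0.0268)
n_1 = (-0.7965, -0.6046)
n_2 = (-0.2023, -0.9793)
n_3 = (+0.8171, -0.5765)
n_4 = (+0.7809, +0.6247)
n_5 = (-0.4734, +0.8809)
  (0,1): δ = 141.27°  ·
  (0,2): δ = 100.13°  ·
  (0,3): δ = 33.67°  ·
  (0,4): δ = 40.19°  ·
  (0,5): δ = 119.79°  ·
  (1,2): δ = 138.87°  ·
  (1,3): δ = 72.40°  ·
  (1,4): δ = 1.46°  ✓
  (1,5): δ = 81.05°  ·
  (2,3): δ = 113.53°  ·
  (2,4): δ = 39.67°  ·
  (2,5): δ = 39.92°  ·
  (3,4): δ = 106.14°  ·
  (3,5): δ = 26.54°  ·
  (4,5): δ = 100.41°  ·
antipodal pairs: 1

count = 1; pairs: (1,4)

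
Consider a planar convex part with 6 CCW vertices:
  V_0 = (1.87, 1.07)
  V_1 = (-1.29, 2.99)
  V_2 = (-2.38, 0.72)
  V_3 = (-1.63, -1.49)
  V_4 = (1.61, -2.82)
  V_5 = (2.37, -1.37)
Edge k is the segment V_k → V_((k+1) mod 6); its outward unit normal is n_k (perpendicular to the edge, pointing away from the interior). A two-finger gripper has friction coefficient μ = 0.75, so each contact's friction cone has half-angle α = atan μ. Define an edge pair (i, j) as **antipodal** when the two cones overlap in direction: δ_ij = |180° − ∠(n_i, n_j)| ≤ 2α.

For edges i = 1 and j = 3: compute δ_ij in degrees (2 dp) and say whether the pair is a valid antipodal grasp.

δ = 86.67°, invalid

α = atan 0.75 = 36.87°;  2α = 73.74°
edge 1: e_1 = (-1.09, -2.27);  n_1 = (-0.9015, +0.4329)
edge 3: e_3 = (+3.24, -1.33);  n_3 = (-0.3797, -0.9251)
∠(n_1, n_3) = 93.33°
δ = |180° − 93.33°| = 86.67°
86.67° > 2α = 73.74°  →  invalid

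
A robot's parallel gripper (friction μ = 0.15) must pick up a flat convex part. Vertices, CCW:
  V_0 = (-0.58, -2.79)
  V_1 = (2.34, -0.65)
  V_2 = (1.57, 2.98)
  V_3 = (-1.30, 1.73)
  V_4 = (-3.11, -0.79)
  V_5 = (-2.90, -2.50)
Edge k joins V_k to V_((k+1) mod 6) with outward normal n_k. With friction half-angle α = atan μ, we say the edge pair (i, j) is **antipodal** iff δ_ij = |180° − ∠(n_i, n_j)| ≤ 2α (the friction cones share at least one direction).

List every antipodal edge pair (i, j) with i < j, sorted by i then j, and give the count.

count = 2; pairs: (0,2), (1,4)

α = atan 0.15 = 8.53°;  2α = 17.06°
n_0 = (+0.5911, -0.8066)
n_1 = (+0.9782, +0.2075)
n_2 = (-0.3993, +0.9168)
n_3 = (-0.8122, +0.5834)
n_4 = (-0.9925, -0.1219)
n_5 = (-0.1240, -0.9923)
  (0,1): δ = 114.26°  ·
  (0,2): δ = 12.70°  ✓
  (0,3): δ = 18.08°  ·
  (0,4): δ = 60.76°  ·
  (0,5): δ = 136.64°  ·
  (1,2): δ = 78.44°  ·
  (1,3): δ = 47.66°  ·
  (1,4): δ = 4.97°  ✓
  (1,5): δ = 70.90°  ·
  (2,3): δ = 149.22°  ·
  (2,4): δ = 106.53°  ·
  (2,5): δ = 30.66°  ·
  (3,4): δ = 137.31°  ·
  (3,5): δ = 61.44°  ·
  (4,5): δ = 104.13°  ·
antipodal pairs: 2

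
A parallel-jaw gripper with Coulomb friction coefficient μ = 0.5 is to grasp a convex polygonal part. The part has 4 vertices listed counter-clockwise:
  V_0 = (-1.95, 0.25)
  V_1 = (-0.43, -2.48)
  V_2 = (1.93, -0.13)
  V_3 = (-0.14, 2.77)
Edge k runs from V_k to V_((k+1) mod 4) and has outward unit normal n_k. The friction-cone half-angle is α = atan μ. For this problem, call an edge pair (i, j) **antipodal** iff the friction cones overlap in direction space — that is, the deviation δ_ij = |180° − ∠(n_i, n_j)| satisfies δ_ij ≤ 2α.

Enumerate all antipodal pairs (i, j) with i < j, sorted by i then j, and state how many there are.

α = atan 0.5 = 26.57°;  2α = 53.13°
n_0 = (-0.8737, -0.4865)
n_1 = (+0.7056, -0.7086)
n_2 = (+0.8139, +0.5810)
n_3 = (-0.8122, +0.5834)
  (0,1): δ = 74.23°  ·
  (0,2): δ = 6.41°  ✓
  (0,3): δ = 115.20°  ·
  (1,2): δ = 99.36°  ·
  (1,3): δ = 9.43°  ✓
  (2,3): δ = 71.21°  ·
antipodal pairs: 2

count = 2; pairs: (0,2), (1,3)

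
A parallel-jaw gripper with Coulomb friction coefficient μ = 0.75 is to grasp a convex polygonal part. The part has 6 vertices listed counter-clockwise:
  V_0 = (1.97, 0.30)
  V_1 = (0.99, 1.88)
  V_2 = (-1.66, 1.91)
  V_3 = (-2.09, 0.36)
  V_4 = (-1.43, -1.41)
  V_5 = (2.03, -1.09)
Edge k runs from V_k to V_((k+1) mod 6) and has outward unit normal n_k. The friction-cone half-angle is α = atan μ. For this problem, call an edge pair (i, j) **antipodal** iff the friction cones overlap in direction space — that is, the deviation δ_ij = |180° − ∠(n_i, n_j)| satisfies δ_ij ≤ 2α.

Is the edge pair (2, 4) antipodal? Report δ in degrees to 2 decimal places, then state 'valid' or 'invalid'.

α = atan 0.75 = 36.87°;  2α = 73.74°
edge 2: e_2 = (-0.43, -1.55);  n_2 = (-0.9636, +0.2673)
edge 4: e_4 = (+3.46, +0.32);  n_4 = (+0.0921, -0.9958)
∠(n_2, n_4) = 110.79°
δ = |180° − 110.79°| = 69.21°
69.21° ≤ 2α = 73.74°  →  valid

δ = 69.21°, valid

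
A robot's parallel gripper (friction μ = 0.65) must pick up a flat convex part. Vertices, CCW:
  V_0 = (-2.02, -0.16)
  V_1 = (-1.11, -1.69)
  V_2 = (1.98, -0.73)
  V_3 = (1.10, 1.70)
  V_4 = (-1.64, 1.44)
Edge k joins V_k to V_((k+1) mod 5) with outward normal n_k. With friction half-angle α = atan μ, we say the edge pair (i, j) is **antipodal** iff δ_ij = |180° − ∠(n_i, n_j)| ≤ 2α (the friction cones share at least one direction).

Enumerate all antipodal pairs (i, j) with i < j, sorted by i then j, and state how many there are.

α = atan 0.65 = 33.02°;  2α = 66.05°
n_0 = (-0.8595, -0.5112)
n_1 = (+0.2967, -0.9550)
n_2 = (+0.9402, +0.3405)
n_3 = (-0.0945, +0.9955)
n_4 = (-0.9729, +0.2311)
  (0,1): δ = 103.48°  ·
  (0,2): δ = 10.84°  ✓
  (0,3): δ = 64.68°  ✓
  (0,4): δ = 135.90°  ·
  (1,2): δ = 87.35°  ·
  (1,3): δ = 11.84°  ✓
  (1,4): δ = 59.38°  ✓
  (2,3): δ = 104.49°  ·
  (2,4): δ = 33.27°  ✓
  (3,4): δ = 108.78°  ·
antipodal pairs: 5

count = 5; pairs: (0,2), (0,3), (1,3), (1,4), (2,4)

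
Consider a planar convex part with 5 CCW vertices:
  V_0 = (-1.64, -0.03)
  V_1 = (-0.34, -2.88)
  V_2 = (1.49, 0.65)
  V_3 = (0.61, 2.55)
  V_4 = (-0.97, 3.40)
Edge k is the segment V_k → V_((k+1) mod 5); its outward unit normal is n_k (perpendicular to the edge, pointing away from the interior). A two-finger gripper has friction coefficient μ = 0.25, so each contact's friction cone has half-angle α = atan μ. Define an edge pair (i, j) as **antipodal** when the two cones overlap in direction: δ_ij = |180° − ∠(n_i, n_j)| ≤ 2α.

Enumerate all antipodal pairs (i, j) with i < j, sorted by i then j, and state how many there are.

α = atan 0.25 = 14.04°;  2α = 28.07°
n_0 = (-0.9098, -0.4150)
n_1 = (+0.8878, -0.4602)
n_2 = (+0.9074, +0.4203)
n_3 = (+0.4738, +0.8807)
n_4 = (-0.9815, +0.1917)
  (0,1): δ = 51.92°  ·
  (0,2): δ = 0.33°  ✓
  (0,3): δ = 37.20°  ·
  (0,4): δ = 144.43°  ·
  (1,2): δ = 127.75°  ·
  (1,3): δ = 90.88°  ·
  (1,4): δ = 16.35°  ✓
  (2,3): δ = 143.13°  ·
  (2,4): δ = 35.90°  ·
  (3,4): δ = 72.77°  ·
antipodal pairs: 2

count = 2; pairs: (0,2), (1,4)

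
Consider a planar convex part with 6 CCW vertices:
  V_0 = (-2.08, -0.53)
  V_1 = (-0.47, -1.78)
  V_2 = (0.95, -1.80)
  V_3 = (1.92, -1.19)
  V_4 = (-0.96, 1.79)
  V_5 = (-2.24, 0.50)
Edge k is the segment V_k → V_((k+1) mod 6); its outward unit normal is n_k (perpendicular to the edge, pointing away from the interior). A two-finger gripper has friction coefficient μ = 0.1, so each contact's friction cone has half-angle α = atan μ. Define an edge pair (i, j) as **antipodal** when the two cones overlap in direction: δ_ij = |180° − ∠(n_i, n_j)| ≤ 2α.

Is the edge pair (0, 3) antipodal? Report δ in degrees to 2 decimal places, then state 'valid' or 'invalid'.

α = atan 0.1 = 5.71°;  2α = 11.42°
edge 0: e_0 = (+1.61, -1.25);  n_0 = (-0.6133, -0.7899)
edge 3: e_3 = (-2.88, +2.98);  n_3 = (+0.7191, +0.6949)
∠(n_0, n_3) = 171.85°
δ = |180° − 171.85°| = 8.15°
8.15° ≤ 2α = 11.42°  →  valid

δ = 8.15°, valid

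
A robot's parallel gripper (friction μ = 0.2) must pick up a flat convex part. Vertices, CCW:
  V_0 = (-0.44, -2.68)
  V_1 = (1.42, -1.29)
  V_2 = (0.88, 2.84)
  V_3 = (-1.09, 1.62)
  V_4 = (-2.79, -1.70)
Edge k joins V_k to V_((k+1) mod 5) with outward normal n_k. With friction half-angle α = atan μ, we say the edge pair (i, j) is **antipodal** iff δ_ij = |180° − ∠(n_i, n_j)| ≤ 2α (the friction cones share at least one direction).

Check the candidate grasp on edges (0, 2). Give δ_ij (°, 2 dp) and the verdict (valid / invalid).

δ = 5.00°, valid

α = atan 0.2 = 11.31°;  2α = 22.62°
edge 0: e_0 = (+1.86, +1.39);  n_0 = (+0.5986, -0.8010)
edge 2: e_2 = (-1.97, -1.22);  n_2 = (-0.5265, +0.8502)
∠(n_0, n_2) = 175.00°
δ = |180° − 175.00°| = 5.00°
5.00° ≤ 2α = 22.62°  →  valid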